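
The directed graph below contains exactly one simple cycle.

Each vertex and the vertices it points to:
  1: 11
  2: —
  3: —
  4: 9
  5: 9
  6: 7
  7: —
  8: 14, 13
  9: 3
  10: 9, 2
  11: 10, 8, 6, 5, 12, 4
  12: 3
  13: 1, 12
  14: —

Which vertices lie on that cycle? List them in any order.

DFS with gray/black marking from 11:
11 gray
  10 gray
    9 gray
      3 gray
      3 black
    9 black
    2 gray
    2 black
  10 black
  8 gray
    14 gray
    14 black
    13 gray
      1 gray
        1→11: 11 is gray → back edge
Back edge closes the cycle 11 → 8 → 13 → 1 → 11; its vertices are {1, 8, 11, 13}.

1, 8, 11, 13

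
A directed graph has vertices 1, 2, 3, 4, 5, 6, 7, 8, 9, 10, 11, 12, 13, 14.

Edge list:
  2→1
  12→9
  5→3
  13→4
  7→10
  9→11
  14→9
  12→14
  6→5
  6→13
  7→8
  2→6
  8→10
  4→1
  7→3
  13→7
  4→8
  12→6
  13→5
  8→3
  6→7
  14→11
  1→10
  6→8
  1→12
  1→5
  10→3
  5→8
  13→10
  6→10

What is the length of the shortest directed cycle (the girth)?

For each vertex v, BFS finds the shortest path from v back to v.
The shortest such closed walk is 1 → 12 → 6 → 13 → 4 → 1, length 5.

5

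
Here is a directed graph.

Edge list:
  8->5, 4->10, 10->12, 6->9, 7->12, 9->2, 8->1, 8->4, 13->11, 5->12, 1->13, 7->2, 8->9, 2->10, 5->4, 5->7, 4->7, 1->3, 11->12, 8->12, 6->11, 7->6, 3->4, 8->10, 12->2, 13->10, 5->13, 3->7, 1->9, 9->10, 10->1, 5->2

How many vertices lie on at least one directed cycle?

A vertex is on a directed cycle iff it belongs to a strongly connected component of size ≥ 2 (or has a self-loop).
The vertices on cycles are {1, 2, 3, 4, 6, 7, 9, 10, 11, 12, 13} — 11 in total.

11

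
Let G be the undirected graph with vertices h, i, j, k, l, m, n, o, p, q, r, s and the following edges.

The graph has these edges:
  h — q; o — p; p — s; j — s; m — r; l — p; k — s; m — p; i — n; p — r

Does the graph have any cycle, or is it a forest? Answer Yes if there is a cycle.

DFS, tracking each vertex's parent; an edge to a visited non-parent vertex closes a cycle.
Start from l:
visit l (parent –)
  visit p (parent l)
    visit m (parent p)
      m–p: parent, skip
      visit r (parent m)
        r–p: p visited and ≠ parent → cycle
Cycle: p – m – r – p.

Yes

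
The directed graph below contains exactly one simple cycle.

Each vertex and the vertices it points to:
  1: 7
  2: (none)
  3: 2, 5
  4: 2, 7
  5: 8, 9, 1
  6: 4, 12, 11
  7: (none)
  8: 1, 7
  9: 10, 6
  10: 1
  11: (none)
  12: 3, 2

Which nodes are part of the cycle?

DFS with gray/black marking from 5:
5 gray
  8 gray
    1 gray
      7 gray
      7 black
    1 black
    8→7: 7 black — skip
  8 black
  9 gray
    10 gray
      10→1: 1 black — skip
    10 black
    6 gray
      4 gray
        2 gray
        2 black
        4→7: 7 black — skip
      4 black
      12 gray
        3 gray
          3→2: 2 black — skip
          3→5: 5 is gray → back edge
Back edge closes the cycle 5 → 9 → 6 → 12 → 3 → 5; its vertices are {3, 5, 6, 9, 12}.

3, 5, 6, 9, 12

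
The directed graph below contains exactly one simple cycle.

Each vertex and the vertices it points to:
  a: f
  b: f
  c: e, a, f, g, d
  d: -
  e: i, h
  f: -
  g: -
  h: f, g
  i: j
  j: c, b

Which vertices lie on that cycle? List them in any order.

c, e, i, j

DFS with gray/black marking from j:
j gray
  c gray
    e gray
      i gray
        i→j: j is gray → back edge
Back edge closes the cycle j → c → e → i → j; its vertices are {c, e, i, j}.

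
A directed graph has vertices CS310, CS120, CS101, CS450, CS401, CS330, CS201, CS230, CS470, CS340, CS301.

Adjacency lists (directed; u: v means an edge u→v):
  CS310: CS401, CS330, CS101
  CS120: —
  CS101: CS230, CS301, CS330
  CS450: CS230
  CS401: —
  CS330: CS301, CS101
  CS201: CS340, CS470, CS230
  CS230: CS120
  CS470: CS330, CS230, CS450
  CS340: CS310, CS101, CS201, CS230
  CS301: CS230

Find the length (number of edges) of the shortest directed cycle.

2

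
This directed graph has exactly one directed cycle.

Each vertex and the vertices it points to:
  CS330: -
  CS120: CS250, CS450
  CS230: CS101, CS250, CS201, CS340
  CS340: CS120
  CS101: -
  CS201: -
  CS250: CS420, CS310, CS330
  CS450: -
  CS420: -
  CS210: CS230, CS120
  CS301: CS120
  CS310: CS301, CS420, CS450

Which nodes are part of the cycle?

CS120, CS250, CS301, CS310

DFS with gray/black marking from CS120:
CS120 gray
  CS250 gray
    CS420 gray
    CS420 black
    CS310 gray
      CS301 gray
        CS301→CS120: CS120 is gray → back edge
Back edge closes the cycle CS120 → CS250 → CS310 → CS301 → CS120; its vertices are {CS120, CS250, CS301, CS310}.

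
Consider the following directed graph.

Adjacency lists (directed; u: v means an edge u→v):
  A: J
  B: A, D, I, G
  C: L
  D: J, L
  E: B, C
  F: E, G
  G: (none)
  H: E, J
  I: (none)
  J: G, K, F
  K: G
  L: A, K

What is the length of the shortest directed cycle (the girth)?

For each vertex v, BFS finds the shortest path from v back to v.
The shortest such closed walk is J → F → E → B → A → J, length 5.

5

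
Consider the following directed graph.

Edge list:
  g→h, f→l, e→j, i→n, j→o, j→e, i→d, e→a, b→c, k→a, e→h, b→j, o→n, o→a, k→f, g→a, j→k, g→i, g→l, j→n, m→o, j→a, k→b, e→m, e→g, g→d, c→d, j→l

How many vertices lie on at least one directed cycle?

A vertex is on a directed cycle iff it belongs to a strongly connected component of size ≥ 2 (or has a self-loop).
The vertices on cycles are {b, e, j, k} — 4 in total.

4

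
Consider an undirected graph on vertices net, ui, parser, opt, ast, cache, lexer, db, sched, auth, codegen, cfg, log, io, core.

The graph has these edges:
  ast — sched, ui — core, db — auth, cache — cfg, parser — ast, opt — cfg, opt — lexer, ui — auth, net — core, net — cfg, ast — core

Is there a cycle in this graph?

No

DFS, tracking each vertex's parent; an edge to a visited non-parent vertex closes a cycle.
Start from opt:
visit opt (parent –)
  visit lexer (parent opt)
    lexer–opt: parent, skip
  visit cfg (parent opt)
    cfg–opt: parent, skip
    visit cache (parent cfg)
      cache–cfg: parent, skip
    visit net (parent cfg)
      net–cfg: parent, skip
      visit core (parent net)
        core–net: parent, skip
        visit ast (parent core)
          visit parser (parent ast)
            parser–ast: parent, skip
          ast–core: parent, skip
          visit sched (parent ast)
            sched–ast: parent, skip
        visit ui (parent core)
          ui–core: parent, skip
          visit auth (parent ui)
            visit db (parent auth)
              db–auth: parent, skip
            auth–ui: parent, skip
visit codegen (parent –)
visit log (parent –)
visit io (parent –)
No non-parent visited neighbor found — the graph is a forest.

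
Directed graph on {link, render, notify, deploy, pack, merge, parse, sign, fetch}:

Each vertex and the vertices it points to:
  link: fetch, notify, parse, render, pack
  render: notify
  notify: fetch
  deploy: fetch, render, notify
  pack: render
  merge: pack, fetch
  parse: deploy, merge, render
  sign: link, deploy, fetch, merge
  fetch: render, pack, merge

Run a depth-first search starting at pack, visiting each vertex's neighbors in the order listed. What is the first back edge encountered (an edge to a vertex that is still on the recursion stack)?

DFS from pack (visiting each vertex's neighbors in the order listed); mark gray on enter, black on exit:
pack gray
  render gray
    notify gray
      fetch gray
        fetch→render: render is gray → back edge
First back edge: fetch → render.

fetch->render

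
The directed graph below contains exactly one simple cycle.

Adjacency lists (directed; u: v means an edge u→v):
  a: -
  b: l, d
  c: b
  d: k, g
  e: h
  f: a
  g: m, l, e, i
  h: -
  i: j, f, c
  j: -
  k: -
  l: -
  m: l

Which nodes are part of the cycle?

b, c, d, g, i

DFS with gray/black marking from d:
d gray
  k gray
  k black
  g gray
    m gray
      l gray
      l black
    m black
    g→l: l black — skip
    e gray
      h gray
      h black
    e black
    i gray
      j gray
      j black
      f gray
        a gray
        a black
      f black
      c gray
        b gray
          b→l: l black — skip
          b→d: d is gray → back edge
Back edge closes the cycle d → g → i → c → b → d; its vertices are {b, c, d, g, i}.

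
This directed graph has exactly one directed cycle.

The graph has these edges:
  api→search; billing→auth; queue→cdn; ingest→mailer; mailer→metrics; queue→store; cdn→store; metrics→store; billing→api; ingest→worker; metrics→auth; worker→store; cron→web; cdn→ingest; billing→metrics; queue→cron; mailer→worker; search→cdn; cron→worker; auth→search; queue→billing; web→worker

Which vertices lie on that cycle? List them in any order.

cdn, auth, ingest, mailer, search, metrics

DFS with gray/black marking from cdn:
cdn gray
  store gray
  store black
  ingest gray
    mailer gray
      metrics gray
        auth gray
          search gray
            search→cdn: cdn is gray → back edge
Back edge closes the cycle cdn → ingest → mailer → metrics → auth → search → cdn; its vertices are {cdn, auth, ingest, mailer, search, metrics}.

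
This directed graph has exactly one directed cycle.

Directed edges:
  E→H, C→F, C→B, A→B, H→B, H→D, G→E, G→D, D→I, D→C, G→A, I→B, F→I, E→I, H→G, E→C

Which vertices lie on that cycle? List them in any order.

E, G, H

DFS with gray/black marking from G:
G gray
  A gray
    B gray
    B black
  A black
  D gray
    I gray
      I→B: B black — skip
    I black
    C gray
      F gray
        F→I: I black — skip
      F black
      C→B: B black — skip
    C black
  D black
  E gray
    E→C: C black — skip
    E→I: I black — skip
    H gray
      H→B: B black — skip
      H→G: G is gray → back edge
Back edge closes the cycle G → E → H → G; its vertices are {E, G, H}.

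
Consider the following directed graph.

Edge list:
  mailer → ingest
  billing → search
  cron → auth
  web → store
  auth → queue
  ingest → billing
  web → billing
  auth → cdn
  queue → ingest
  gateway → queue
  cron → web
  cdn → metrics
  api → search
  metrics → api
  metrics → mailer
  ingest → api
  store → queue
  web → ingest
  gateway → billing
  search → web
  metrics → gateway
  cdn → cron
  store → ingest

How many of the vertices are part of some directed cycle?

10

A vertex is on a directed cycle iff it belongs to a strongly connected component of size ≥ 2 (or has a self-loop).
The vertices on cycles are {api, cdn, web, auth, cron, queue, store, ingest, search, billing} — 10 in total.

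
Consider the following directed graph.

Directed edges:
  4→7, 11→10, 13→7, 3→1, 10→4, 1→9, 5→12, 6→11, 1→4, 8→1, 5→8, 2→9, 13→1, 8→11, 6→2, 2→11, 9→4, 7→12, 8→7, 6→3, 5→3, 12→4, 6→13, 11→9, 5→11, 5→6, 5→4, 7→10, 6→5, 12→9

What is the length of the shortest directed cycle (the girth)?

2

For each vertex v, BFS finds the shortest path from v back to v.
The shortest such closed walk is 6 → 5 → 6, length 2.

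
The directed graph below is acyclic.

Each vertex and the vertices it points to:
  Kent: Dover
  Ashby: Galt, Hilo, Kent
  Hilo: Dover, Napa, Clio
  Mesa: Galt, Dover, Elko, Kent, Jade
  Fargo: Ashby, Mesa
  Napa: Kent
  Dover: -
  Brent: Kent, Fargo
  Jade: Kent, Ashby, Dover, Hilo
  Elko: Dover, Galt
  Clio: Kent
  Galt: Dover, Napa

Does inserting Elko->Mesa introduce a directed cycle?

Yes

Adding Elko→Mesa creates a cycle iff Mesa can already reach Elko.
Path from Mesa: Mesa → Elko.
So Mesa → … → Elko → Mesa is a cycle.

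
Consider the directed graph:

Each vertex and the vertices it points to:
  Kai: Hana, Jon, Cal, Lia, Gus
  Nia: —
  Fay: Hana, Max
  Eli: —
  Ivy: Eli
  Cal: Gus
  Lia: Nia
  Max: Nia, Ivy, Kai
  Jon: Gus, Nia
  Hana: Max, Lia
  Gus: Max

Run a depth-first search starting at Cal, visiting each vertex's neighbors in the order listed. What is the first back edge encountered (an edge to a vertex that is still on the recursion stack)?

Hana->Max

DFS from Cal (visiting each vertex's neighbors in the order listed); mark gray on enter, black on exit:
Cal gray
  Gus gray
    Max gray
      Nia gray
      Nia black
      Ivy gray
        Eli gray
        Eli black
      Ivy black
      Kai gray
        Hana gray
          Hana→Max: Max is gray → back edge
First back edge: Hana → Max.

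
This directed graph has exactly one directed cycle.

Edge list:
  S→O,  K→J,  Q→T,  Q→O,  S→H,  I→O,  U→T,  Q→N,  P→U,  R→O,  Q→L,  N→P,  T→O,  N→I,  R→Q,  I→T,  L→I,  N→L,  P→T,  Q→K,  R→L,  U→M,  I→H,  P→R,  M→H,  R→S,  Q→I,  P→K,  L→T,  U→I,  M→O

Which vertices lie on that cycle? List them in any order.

N, P, Q, R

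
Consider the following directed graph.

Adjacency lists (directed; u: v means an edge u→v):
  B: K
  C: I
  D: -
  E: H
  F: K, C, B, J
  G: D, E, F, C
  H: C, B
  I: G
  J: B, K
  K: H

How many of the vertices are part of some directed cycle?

9

A vertex is on a directed cycle iff it belongs to a strongly connected component of size ≥ 2 (or has a self-loop).
The vertices on cycles are {B, C, E, F, G, H, I, J, K} — 9 in total.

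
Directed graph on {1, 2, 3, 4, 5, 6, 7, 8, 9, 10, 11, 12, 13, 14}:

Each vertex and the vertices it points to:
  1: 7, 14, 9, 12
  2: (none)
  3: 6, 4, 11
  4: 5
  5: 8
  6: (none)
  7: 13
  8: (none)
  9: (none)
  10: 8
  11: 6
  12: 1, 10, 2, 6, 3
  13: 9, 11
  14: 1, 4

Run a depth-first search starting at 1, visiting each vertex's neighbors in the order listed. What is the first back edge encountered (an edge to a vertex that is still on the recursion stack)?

14->1

DFS from 1 (visiting each vertex's neighbors in the order listed); mark gray on enter, black on exit:
1 gray
  7 gray
    13 gray
      9 gray
      9 black
      11 gray
        6 gray
        6 black
      11 black
    13 black
  7 black
  14 gray
    14→1: 1 is gray → back edge
First back edge: 14 → 1.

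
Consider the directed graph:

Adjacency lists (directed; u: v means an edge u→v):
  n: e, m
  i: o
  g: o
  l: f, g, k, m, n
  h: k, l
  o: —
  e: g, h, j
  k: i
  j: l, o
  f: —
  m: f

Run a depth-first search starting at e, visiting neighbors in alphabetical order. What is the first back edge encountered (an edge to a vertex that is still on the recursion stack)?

n→e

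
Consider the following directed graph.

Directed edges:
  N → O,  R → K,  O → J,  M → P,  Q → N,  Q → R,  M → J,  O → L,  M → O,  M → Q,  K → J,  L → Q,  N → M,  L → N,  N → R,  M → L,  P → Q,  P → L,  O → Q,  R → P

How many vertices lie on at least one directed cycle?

7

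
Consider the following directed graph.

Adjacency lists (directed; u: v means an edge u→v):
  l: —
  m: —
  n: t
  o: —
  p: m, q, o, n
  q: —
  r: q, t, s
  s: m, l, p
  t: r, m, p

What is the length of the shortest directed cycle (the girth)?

2

For each vertex v, BFS finds the shortest path from v back to v.
The shortest such closed walk is t → r → t, length 2.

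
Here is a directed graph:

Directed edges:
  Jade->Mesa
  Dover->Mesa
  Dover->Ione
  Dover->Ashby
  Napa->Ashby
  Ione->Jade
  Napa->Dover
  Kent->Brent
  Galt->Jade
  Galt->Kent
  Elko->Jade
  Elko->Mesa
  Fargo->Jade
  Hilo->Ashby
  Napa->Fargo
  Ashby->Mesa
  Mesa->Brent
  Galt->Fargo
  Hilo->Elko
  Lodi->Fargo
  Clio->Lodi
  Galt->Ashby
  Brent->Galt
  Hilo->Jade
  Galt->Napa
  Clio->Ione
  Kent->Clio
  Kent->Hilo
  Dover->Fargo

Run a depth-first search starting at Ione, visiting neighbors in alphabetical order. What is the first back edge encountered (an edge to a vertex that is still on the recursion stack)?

DFS from Ione (visiting neighbors in alphabetical order); mark gray on enter, black on exit:
Ione gray
  Jade gray
    Mesa gray
      Brent gray
        Galt gray
          Ashby gray
            Ashby→Mesa: Mesa is gray → back edge
First back edge: Ashby → Mesa.

Ashby→Mesa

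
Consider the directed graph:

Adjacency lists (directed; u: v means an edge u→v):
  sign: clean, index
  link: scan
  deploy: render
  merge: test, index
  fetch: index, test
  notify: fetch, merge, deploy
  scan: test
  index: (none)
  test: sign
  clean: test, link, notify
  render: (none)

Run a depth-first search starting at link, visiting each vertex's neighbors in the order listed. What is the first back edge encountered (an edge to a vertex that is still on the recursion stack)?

DFS from link (visiting each vertex's neighbors in the order listed); mark gray on enter, black on exit:
link gray
  scan gray
    test gray
      sign gray
        clean gray
          clean→test: test is gray → back edge
First back edge: clean → test.

clean->test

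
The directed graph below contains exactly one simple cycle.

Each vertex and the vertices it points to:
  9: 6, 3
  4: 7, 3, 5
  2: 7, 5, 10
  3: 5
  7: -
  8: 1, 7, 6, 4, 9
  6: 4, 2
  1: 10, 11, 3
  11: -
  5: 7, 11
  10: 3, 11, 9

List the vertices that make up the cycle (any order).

DFS with gray/black marking from 9:
9 gray
  6 gray
    4 gray
      7 gray
      7 black
      3 gray
        5 gray
          5→7: 7 black — skip
          11 gray
          11 black
        5 black
      3 black
      4→5: 5 black — skip
    4 black
    2 gray
      2→7: 7 black — skip
      2→5: 5 black — skip
      10 gray
        10→3: 3 black — skip
        10→11: 11 black — skip
        10→9: 9 is gray → back edge
Back edge closes the cycle 9 → 6 → 2 → 10 → 9; its vertices are {2, 6, 9, 10}.

2, 6, 9, 10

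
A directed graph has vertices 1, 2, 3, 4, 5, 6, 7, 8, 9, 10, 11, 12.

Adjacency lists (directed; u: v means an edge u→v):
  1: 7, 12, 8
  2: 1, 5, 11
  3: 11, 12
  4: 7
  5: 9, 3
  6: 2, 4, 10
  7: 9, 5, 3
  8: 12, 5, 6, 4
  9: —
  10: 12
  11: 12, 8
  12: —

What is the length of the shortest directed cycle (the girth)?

For each vertex v, BFS finds the shortest path from v back to v.
The shortest such closed walk is 6 → 2 → 1 → 8 → 6, length 4.

4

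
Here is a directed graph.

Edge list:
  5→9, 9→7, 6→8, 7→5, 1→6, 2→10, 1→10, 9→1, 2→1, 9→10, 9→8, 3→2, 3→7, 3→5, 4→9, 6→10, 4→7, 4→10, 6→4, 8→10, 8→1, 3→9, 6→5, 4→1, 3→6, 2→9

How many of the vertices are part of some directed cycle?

A vertex is on a directed cycle iff it belongs to a strongly connected component of size ≥ 2 (or has a self-loop).
The vertices on cycles are {1, 4, 5, 6, 7, 8, 9} — 7 in total.

7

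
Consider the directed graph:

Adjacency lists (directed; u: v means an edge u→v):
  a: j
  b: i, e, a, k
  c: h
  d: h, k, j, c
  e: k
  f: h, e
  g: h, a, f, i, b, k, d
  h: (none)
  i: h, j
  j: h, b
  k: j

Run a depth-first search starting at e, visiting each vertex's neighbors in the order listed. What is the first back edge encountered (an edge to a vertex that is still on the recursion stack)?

i->j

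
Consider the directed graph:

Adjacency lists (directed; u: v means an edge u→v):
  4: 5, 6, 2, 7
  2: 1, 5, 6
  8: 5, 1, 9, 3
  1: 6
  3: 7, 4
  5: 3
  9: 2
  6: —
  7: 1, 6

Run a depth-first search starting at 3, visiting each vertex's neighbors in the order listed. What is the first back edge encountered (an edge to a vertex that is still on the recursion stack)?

5→3

DFS from 3 (visiting each vertex's neighbors in the order listed); mark gray on enter, black on exit:
3 gray
  7 gray
    1 gray
      6 gray
      6 black
    1 black
    7→6: 6 black — skip
  7 black
  4 gray
    5 gray
      5→3: 3 is gray → back edge
First back edge: 5 → 3.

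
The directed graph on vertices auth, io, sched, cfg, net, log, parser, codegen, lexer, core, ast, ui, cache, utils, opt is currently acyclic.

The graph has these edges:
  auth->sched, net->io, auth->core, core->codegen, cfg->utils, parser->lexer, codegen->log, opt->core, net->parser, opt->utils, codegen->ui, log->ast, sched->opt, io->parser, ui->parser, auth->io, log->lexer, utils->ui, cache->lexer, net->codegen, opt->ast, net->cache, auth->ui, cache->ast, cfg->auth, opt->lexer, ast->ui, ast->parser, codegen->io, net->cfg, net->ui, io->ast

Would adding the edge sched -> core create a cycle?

Adding sched→core creates a cycle iff core can already reach sched.
Explore from core: no path reaches sched. The graph stays acyclic.

No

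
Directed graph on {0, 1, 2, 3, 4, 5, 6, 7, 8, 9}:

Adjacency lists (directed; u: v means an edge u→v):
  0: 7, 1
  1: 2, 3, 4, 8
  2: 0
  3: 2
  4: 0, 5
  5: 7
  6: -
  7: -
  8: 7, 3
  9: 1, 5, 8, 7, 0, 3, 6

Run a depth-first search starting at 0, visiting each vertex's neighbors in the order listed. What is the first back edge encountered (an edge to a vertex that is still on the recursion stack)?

2→0

DFS from 0 (visiting each vertex's neighbors in the order listed); mark gray on enter, black on exit:
0 gray
  7 gray
  7 black
  1 gray
    2 gray
      2→0: 0 is gray → back edge
First back edge: 2 → 0.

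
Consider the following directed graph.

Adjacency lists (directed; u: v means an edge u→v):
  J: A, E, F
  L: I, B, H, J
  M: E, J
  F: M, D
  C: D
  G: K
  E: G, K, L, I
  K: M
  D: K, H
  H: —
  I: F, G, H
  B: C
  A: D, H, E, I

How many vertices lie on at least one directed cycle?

12

A vertex is on a directed cycle iff it belongs to a strongly connected component of size ≥ 2 (or has a self-loop).
The vertices on cycles are {A, B, C, D, E, F, G, I, J, K, L, M} — 12 in total.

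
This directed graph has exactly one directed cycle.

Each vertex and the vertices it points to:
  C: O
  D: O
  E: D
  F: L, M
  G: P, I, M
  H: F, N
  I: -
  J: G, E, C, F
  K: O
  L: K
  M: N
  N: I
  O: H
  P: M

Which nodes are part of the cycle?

F, H, K, L, O

DFS with gray/black marking from F:
F gray
  L gray
    K gray
      O gray
        H gray
          H→F: F is gray → back edge
Back edge closes the cycle F → L → K → O → H → F; its vertices are {F, H, K, L, O}.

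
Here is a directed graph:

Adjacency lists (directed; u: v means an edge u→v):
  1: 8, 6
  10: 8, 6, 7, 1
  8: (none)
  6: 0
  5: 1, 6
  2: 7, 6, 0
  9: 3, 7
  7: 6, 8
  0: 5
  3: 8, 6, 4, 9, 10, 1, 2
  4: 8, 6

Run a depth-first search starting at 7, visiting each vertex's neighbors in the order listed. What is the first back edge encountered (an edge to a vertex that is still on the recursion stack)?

1->6

DFS from 7 (visiting each vertex's neighbors in the order listed); mark gray on enter, black on exit:
7 gray
  6 gray
    0 gray
      5 gray
        1 gray
          8 gray
          8 black
          1→6: 6 is gray → back edge
First back edge: 1 → 6.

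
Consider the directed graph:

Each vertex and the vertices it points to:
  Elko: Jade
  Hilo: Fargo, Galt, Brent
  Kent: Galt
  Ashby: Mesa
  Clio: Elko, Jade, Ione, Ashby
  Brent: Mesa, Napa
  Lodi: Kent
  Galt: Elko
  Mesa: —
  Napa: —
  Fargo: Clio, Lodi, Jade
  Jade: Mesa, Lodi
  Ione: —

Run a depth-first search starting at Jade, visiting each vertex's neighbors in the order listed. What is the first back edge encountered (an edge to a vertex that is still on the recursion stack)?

DFS from Jade (visiting each vertex's neighbors in the order listed); mark gray on enter, black on exit:
Jade gray
  Mesa gray
  Mesa black
  Lodi gray
    Kent gray
      Galt gray
        Elko gray
          Elko→Jade: Jade is gray → back edge
First back edge: Elko → Jade.

Elko→Jade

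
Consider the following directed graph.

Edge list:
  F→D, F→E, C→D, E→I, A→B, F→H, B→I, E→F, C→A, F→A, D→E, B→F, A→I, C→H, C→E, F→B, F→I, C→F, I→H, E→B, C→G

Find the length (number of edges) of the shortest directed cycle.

For each vertex v, BFS finds the shortest path from v back to v.
The shortest such closed walk is E → F → E, length 2.

2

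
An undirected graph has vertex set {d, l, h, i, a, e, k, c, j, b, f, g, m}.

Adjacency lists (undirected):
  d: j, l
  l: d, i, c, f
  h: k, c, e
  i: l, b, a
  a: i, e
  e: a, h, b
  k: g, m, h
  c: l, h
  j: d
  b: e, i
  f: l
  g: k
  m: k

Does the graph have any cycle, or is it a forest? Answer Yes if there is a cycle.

DFS, tracking each vertex's parent; an edge to a visited non-parent vertex closes a cycle.
Start from e:
visit e (parent –)
  visit a (parent e)
    visit i (parent a)
      visit l (parent i)
        visit d (parent l)
          visit j (parent d)
            j–d: parent, skip
          d–l: parent, skip
        l–i: parent, skip
        visit c (parent l)
          c–l: parent, skip
          visit h (parent c)
            visit k (parent h)
              visit g (parent k)
                g–k: parent, skip
              visit m (parent k)
                m–k: parent, skip
              k–h: parent, skip
            h–c: parent, skip
            h–e: e visited and ≠ parent → cycle
Cycle: e – a – i – l – c – h – e.

Yes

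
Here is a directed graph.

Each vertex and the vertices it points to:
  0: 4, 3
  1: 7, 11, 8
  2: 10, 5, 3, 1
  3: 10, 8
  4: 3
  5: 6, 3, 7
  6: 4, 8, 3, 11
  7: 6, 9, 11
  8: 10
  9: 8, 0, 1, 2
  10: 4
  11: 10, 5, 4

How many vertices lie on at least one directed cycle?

A vertex is on a directed cycle iff it belongs to a strongly connected component of size ≥ 2 (or has a self-loop).
The vertices on cycles are {1, 2, 3, 4, 5, 6, 7, 8, 9, 10, 11} — 11 in total.

11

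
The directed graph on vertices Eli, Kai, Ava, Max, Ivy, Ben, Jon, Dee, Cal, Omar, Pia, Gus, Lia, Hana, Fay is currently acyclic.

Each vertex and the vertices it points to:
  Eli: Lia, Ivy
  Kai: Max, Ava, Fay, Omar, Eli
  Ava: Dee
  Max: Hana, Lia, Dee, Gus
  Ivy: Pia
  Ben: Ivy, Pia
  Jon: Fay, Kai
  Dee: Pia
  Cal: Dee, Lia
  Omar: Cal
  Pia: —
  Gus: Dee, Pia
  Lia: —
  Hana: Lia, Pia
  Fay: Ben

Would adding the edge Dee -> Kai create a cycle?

Yes

Adding Dee→Kai creates a cycle iff Kai can already reach Dee.
Path from Kai: Kai → Max → Dee.
So Kai → … → Dee → Kai is a cycle.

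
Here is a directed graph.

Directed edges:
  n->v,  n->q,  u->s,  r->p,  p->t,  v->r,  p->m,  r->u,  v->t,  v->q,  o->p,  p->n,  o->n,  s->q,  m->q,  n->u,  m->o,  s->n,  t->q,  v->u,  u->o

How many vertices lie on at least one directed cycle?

A vertex is on a directed cycle iff it belongs to a strongly connected component of size ≥ 2 (or has a self-loop).
The vertices on cycles are {m, n, o, p, r, s, u, v} — 8 in total.

8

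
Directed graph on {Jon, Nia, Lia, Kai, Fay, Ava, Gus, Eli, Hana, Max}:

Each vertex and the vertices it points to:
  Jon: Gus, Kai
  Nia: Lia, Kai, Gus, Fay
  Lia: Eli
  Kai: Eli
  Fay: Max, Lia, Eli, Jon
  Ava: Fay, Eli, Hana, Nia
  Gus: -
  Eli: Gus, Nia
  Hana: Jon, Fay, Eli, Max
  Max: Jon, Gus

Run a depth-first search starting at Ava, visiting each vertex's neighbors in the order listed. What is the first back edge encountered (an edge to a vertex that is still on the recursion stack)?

Lia->Eli

DFS from Ava (visiting each vertex's neighbors in the order listed); mark gray on enter, black on exit:
Ava gray
  Fay gray
    Max gray
      Jon gray
        Gus gray
        Gus black
        Kai gray
          Eli gray
            Eli→Gus: Gus black — skip
            Nia gray
              Lia gray
                Lia→Eli: Eli is gray → back edge
First back edge: Lia → Eli.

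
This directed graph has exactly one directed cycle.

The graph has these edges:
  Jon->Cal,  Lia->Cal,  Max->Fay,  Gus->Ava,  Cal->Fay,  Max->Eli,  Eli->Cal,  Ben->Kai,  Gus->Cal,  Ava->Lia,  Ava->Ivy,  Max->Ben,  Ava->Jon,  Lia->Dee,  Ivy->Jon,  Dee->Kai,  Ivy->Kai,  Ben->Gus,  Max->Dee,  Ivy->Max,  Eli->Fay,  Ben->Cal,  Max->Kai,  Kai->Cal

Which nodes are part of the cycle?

DFS with gray/black marking from Ava:
Ava gray
  Lia gray
    Cal gray
      Fay gray
      Fay black
    Cal black
    Dee gray
      Kai gray
        Kai→Cal: Cal black — skip
      Kai black
    Dee black
  Lia black
  Jon gray
    Jon→Cal: Cal black — skip
  Jon black
  Ivy gray
    Ivy→Jon: Jon black — skip
    Max gray
      Ben gray
        Ben→Cal: Cal black — skip
        Ben→Kai: Kai black — skip
        Gus gray
          Gus→Ava: Ava is gray → back edge
Back edge closes the cycle Ava → Ivy → Max → Ben → Gus → Ava; its vertices are {Ava, Ben, Gus, Ivy, Max}.

Ava, Ben, Gus, Ivy, Max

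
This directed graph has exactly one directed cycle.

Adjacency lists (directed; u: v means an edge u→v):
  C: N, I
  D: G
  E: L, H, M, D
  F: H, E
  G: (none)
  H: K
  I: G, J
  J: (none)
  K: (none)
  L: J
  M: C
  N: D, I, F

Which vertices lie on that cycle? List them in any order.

C, E, F, M, N

DFS with gray/black marking from F:
F gray
  H gray
    K gray
    K black
  H black
  E gray
    L gray
      J gray
      J black
    L black
    E→H: H black — skip
    M gray
      C gray
        N gray
          D gray
            G gray
            G black
          D black
          I gray
            I→G: G black — skip
            I→J: J black — skip
          I black
          N→F: F is gray → back edge
Back edge closes the cycle F → E → M → C → N → F; its vertices are {C, E, F, M, N}.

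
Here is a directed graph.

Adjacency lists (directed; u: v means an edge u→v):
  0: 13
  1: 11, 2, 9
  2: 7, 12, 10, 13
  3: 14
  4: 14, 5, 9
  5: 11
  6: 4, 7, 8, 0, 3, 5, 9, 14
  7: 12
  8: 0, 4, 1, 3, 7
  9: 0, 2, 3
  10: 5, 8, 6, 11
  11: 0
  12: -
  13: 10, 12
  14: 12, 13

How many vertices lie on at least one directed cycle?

13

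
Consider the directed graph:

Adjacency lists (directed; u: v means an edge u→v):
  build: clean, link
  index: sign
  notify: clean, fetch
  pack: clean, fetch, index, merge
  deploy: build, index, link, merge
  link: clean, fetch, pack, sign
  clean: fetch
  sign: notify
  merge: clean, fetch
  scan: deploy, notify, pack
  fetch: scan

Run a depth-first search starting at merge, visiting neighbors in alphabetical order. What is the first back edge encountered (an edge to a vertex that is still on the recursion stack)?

build→clean

DFS from merge (visiting neighbors in alphabetical order); mark gray on enter, black on exit:
merge gray
  clean gray
    fetch gray
      scan gray
        deploy gray
          build gray
            build→clean: clean is gray → back edge
First back edge: build → clean.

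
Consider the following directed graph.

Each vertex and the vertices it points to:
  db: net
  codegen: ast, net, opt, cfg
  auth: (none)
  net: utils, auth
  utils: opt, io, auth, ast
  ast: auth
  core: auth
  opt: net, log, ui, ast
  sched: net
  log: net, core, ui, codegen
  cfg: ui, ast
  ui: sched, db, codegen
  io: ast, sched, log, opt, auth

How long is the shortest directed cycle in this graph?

For each vertex v, BFS finds the shortest path from v back to v.
The shortest such closed walk is utils → opt → net → utils, length 3.

3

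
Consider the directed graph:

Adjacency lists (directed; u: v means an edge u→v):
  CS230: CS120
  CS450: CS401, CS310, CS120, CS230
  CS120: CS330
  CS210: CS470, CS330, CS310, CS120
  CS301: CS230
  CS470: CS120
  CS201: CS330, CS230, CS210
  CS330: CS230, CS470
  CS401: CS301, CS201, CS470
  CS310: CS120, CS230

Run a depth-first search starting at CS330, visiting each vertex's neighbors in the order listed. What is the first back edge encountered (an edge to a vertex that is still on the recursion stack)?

CS120→CS330

DFS from CS330 (visiting each vertex's neighbors in the order listed); mark gray on enter, black on exit:
CS330 gray
  CS230 gray
    CS120 gray
      CS120→CS330: CS330 is gray → back edge
First back edge: CS120 → CS330.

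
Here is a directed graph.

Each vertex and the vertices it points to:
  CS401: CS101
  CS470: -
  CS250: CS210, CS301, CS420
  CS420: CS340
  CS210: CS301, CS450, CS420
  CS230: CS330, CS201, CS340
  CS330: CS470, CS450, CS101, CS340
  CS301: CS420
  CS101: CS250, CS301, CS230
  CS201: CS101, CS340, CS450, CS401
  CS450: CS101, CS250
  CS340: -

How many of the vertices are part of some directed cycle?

8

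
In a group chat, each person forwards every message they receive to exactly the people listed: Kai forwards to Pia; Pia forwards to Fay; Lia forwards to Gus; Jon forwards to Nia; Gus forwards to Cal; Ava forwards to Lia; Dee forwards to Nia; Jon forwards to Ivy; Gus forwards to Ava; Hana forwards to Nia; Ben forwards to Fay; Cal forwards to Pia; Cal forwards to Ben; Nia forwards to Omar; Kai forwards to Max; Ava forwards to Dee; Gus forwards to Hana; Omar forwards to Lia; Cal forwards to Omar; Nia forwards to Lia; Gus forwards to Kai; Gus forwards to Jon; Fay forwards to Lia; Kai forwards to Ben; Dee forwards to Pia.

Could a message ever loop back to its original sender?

DFS with white/gray/black marking, starting from Jon:
Jon gray
  Ivy gray
  Ivy black
  Nia gray
    Omar gray
      Lia gray
        Gus gray
          Gus→Jon: Jon is gray → back edge
Back edge found, so a cycle exists: Jon → Nia → Omar → Lia → Gus → Jon.

Yes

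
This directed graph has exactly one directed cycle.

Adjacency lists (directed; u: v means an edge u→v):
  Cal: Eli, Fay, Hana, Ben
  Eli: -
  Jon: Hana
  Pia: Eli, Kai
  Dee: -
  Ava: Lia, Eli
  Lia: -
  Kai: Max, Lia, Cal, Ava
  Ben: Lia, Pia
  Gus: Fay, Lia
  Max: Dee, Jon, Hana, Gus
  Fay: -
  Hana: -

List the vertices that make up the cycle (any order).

Ben, Cal, Kai, Pia

DFS with gray/black marking from Kai:
Kai gray
  Max gray
    Dee gray
    Dee black
    Jon gray
      Hana gray
      Hana black
    Jon black
    Max→Hana: Hana black — skip
    Gus gray
      Fay gray
      Fay black
      Lia gray
      Lia black
    Gus black
  Max black
  Kai→Lia: Lia black — skip
  Cal gray
    Eli gray
    Eli black
    Cal→Fay: Fay black — skip
    Cal→Hana: Hana black — skip
    Ben gray
      Ben→Lia: Lia black — skip
      Pia gray
        Pia→Eli: Eli black — skip
        Pia→Kai: Kai is gray → back edge
Back edge closes the cycle Kai → Cal → Ben → Pia → Kai; its vertices are {Ben, Cal, Kai, Pia}.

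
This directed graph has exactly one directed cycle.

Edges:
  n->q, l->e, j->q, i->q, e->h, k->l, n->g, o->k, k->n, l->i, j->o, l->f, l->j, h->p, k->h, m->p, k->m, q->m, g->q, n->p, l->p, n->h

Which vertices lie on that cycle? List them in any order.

j, k, l, o

DFS with gray/black marking from k:
k gray
  h gray
    p gray
    p black
  h black
  l gray
    l→p: p black — skip
    e gray
      e→h: h black — skip
    e black
    f gray
    f black
    j gray
      q gray
        m gray
          m→p: p black — skip
        m black
      q black
      o gray
        o→k: k is gray → back edge
Back edge closes the cycle k → l → j → o → k; its vertices are {j, k, l, o}.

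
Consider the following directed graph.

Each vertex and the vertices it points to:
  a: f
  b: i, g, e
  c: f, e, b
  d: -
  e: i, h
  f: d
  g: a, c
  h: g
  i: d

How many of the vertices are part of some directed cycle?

5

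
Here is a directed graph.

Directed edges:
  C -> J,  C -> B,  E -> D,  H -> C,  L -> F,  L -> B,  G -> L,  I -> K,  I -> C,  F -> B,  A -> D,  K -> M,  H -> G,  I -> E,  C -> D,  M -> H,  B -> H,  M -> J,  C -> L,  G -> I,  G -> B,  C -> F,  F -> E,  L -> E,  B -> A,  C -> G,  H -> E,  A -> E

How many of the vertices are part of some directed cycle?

A vertex is on a directed cycle iff it belongs to a strongly connected component of size ≥ 2 (or has a self-loop).
The vertices on cycles are {B, C, F, G, H, I, K, L, M} — 9 in total.

9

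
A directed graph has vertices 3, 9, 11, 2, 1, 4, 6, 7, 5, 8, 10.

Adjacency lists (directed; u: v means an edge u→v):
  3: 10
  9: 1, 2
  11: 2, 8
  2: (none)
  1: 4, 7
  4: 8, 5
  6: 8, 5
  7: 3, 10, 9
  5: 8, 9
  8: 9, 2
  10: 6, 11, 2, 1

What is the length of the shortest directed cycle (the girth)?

3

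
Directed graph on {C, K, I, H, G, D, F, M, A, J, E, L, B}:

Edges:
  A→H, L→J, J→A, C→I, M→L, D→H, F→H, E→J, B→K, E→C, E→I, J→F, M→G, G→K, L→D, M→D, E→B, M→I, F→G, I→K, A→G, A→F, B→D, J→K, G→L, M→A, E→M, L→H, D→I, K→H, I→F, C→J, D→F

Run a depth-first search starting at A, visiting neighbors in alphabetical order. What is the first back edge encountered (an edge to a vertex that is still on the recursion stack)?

D→F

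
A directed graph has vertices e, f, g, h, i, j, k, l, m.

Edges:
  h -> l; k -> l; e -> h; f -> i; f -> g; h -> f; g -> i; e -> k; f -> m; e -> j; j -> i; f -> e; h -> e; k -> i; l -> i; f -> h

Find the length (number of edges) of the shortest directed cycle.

For each vertex v, BFS finds the shortest path from v back to v.
The shortest such closed walk is e → h → e, length 2.

2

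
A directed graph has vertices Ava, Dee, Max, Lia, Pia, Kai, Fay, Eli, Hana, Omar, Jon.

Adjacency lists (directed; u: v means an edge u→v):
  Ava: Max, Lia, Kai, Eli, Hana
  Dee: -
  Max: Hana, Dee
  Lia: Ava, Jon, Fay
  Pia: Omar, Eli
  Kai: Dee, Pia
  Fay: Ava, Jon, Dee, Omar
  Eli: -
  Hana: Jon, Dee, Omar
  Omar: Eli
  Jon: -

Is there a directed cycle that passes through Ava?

Yes

Ava is on a cycle iff Ava can reach itself via ≥1 edge.
Ava → Lia → Ava — yes.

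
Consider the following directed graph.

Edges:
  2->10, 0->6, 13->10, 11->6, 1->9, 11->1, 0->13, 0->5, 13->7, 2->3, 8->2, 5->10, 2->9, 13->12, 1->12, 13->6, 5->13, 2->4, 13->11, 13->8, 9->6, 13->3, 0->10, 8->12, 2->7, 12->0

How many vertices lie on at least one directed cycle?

A vertex is on a directed cycle iff it belongs to a strongly connected component of size ≥ 2 (or has a self-loop).
The vertices on cycles are {0, 1, 5, 8, 11, 12, 13} — 7 in total.

7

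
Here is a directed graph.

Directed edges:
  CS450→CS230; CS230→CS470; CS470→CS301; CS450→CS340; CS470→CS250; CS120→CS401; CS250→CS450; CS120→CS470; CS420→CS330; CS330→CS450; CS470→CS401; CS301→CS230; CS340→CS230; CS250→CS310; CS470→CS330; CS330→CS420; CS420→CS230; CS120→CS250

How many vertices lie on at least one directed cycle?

8

A vertex is on a directed cycle iff it belongs to a strongly connected component of size ≥ 2 (or has a self-loop).
The vertices on cycles are {CS230, CS250, CS301, CS330, CS340, CS420, CS450, CS470} — 8 in total.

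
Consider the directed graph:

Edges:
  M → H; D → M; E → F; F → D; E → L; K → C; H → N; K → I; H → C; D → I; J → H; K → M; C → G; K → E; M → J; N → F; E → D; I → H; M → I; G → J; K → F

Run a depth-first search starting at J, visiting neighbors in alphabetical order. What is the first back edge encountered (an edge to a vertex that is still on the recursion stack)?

G->J

DFS from J (visiting neighbors in alphabetical order); mark gray on enter, black on exit:
J gray
  H gray
    C gray
      G gray
        G→J: J is gray → back edge
First back edge: G → J.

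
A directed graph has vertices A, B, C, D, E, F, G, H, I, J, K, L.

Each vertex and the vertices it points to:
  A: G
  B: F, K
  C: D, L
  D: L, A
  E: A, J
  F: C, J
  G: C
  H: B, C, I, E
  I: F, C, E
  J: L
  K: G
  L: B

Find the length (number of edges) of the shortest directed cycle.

For each vertex v, BFS finds the shortest path from v back to v.
The shortest such closed walk is B → F → C → L → B, length 4.

4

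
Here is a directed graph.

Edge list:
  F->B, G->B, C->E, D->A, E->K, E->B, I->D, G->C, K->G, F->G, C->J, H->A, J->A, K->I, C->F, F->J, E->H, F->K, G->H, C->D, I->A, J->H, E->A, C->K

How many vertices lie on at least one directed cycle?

A vertex is on a directed cycle iff it belongs to a strongly connected component of size ≥ 2 (or has a self-loop).
The vertices on cycles are {C, E, F, G, K} — 5 in total.

5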